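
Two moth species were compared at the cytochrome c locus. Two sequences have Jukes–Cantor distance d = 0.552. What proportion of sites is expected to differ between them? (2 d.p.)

p = (3/4)(1 − e^(−4d/3)) = 0.75 × (1 − e^(-0.736)) = 0.75 × (1 − 0.479026) = 0.390731.

0.39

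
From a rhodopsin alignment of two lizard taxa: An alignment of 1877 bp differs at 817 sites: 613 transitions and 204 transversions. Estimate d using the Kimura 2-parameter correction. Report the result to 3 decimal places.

P = 613/1877 ≈ 0.326585 and Q = 204/1877 ≈ 0.108684.
Under the Kimura two-parameter model, d = −½ ln(1 − 2P − Q) − ¼ ln(1 − 2Q).
1 − 2P − Q = 0.238146, giving −½ ln(0.238146) = 0.717436.
1 − 2Q = 0.782632, giving −¼ ln(0.782632) = 0.061273.
d = 0.717436 + 0.061273 = 0.778709.

0.779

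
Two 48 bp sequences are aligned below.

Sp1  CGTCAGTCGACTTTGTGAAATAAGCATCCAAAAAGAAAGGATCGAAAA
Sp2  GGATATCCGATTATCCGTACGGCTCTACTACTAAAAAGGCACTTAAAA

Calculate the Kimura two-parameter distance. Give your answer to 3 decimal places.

Of 48 sites, 10 differences are transitions and 16 are transversions, so P = 10/48 ≈ 0.208333 and Q = 16/48 ≈ 0.333333.
Under the Kimura two-parameter model, d = −½ ln(1 − 2P − Q) − ¼ ln(1 − 2Q).
1 − 2P − Q = 0.250001, giving −½ ln(0.250001) = 0.693145.
1 − 2Q = 0.333334, giving −¼ ln(0.333334) = 0.274653.
d = 0.693145 + 0.274653 = 0.967798.

0.968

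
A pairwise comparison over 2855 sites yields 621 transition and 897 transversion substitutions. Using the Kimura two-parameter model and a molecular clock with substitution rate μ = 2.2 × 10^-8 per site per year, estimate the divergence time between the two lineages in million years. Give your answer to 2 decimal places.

21.34

P = 621/2855 ≈ 0.217513 and Q = 897/2855 ≈ 0.314186.
Under the Kimura two-parameter model, d = −½ ln(1 − 2P − Q) − ¼ ln(1 − 2Q).
1 − 2P − Q = 0.250788, giving −½ ln(0.250788) = 0.691574.
1 − 2Q = 0.371628, giving −¼ ln(0.371628) = 0.247465.
d = 0.691574 + 0.247465 = 0.939039.
Under a molecular clock d = 2μt, so t = d/(2μ) = 0.939039 / (2 × 2.2 × 10^-8) = 21.34 million years.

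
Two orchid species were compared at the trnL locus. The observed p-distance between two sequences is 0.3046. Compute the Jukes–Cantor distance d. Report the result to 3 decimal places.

d = −(3/4) ln(1 − 4p/3) = −0.75 ln(1 − 0.406133) = −0.75 ln(0.593867)
  = −0.75 × (-0.521100) = 0.390825 substitutions/site.

0.391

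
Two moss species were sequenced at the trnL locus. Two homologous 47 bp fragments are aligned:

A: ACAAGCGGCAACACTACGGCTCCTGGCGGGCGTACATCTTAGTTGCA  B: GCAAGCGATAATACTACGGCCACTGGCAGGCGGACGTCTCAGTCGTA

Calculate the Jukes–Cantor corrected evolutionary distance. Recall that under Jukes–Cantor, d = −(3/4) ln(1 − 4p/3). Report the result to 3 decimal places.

The sequences differ at 12 of 47 sites, so p = 12/47 ≈ 0.255319.
d = −(3/4) ln(1 − 4p/3) = −0.75 ln(1 − 0.340425) = −0.75 ln(0.659575)
  = −0.75 × (-0.416160) = 0.312120 substitutions/site.

0.312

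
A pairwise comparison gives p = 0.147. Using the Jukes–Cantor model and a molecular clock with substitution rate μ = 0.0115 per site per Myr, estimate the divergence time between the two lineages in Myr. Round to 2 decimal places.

7.11

d = −(3/4) ln(1 − 4p/3) = −0.75 ln(1 − 0.196) = −0.75 ln(0.804)
  = −0.75 × (-0.218156) = 0.163617 substitutions/site.
Under a molecular clock d = 2μt, so t = d/(2μ) = 0.163617 / (2 × 0.0115) = 7.11 Myr.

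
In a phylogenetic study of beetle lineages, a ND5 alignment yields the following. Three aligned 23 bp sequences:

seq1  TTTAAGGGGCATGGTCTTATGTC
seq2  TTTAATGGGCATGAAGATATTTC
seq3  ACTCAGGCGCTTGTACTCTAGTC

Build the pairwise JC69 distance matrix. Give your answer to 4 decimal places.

seq1–seq2: 6/23 sites differ → p ≈ 0.26087, d = −0.75 ln(1 − 0.347827) = 0.320584 ≈ 0.3206.
seq1–seq3: 10/23 sites differ → p ≈ 0.434783, d = −0.75 ln(1 − 0.579711) = 0.650110 ≈ 0.6501.
seq2–seq3: 13/23 sites differ → p ≈ 0.565217, d = −0.75 ln(1 − 0.753623) = 1.050669 ≈ 1.0507.

d(seq1,seq2) = 0.3206, d(seq1,seq3) = 0.6501, d(seq2,seq3) = 1.0507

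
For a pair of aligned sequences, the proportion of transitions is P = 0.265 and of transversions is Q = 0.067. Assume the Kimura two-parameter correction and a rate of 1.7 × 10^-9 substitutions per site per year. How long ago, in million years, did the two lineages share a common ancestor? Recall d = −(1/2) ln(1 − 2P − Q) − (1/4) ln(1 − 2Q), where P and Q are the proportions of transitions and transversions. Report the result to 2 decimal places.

144.23

Under the Kimura two-parameter model, d = −½ ln(1 − 2P − Q) − ¼ ln(1 − 2Q).
1 − 2P − Q = 0.403, giving −½ ln(0.403) = 0.454409.
1 − 2Q = 0.866, giving −¼ ln(0.866) = 0.035968.
d = 0.454409 + 0.035968 = 0.490377.
Under a molecular clock d = 2μt, so t = d/(2μ) = 0.490377 / (2 × 1.7 × 10^-9) = 144.23 million years.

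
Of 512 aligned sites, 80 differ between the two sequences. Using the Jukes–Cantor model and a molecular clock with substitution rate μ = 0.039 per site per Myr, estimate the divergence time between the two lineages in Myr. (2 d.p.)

p = 80/512 = 0.15625.
d = −(3/4) ln(1 − 4p/3) = −0.75 ln(1 − 0.208333) = −0.75 ln(0.791667)
  = −0.75 × (-0.233614) = 0.175211 substitutions/site.
Under a molecular clock d = 2μt, so t = d/(2μ) = 0.175211 / (2 × 0.039) = 2.25 Myr.

2.25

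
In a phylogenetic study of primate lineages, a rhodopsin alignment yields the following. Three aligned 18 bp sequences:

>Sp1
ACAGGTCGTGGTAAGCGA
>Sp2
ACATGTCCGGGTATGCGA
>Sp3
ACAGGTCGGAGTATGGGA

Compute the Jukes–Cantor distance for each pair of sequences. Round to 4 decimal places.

Sp1–Sp2: 4/18 sites differ → p ≈ 0.222222, d = −0.75 ln(1 − 0.296296) = 0.263548 ≈ 0.2635.
Sp1–Sp3: 4/18 sites differ → p ≈ 0.222222, d = −0.75 ln(1 − 0.296296) = 0.263548 ≈ 0.2635.
Sp2–Sp3: 4/18 sites differ → p ≈ 0.222222, d = −0.75 ln(1 − 0.296296) = 0.263548 ≈ 0.2635.

d(Sp1,Sp2) = 0.2635, d(Sp1,Sp3) = 0.2635, d(Sp2,Sp3) = 0.2635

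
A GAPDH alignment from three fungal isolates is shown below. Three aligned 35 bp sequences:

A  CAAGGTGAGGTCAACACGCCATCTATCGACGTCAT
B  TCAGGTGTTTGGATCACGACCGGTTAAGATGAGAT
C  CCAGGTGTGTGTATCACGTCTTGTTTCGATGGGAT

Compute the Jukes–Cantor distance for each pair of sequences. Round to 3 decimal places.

d(A,B) = 0.868, d(A,C) = 0.513, d(B,C) = 0.315

A–B: 18/35 sites differ → p ≈ 0.514286, d = −0.75 ln(1 − 0.685715) = 0.868091 ≈ 0.868.
A–C: 13/35 sites differ → p ≈ 0.371429, d = −0.75 ln(1 − 0.495239) = 0.512753 ≈ 0.513.
B–C: 9/35 sites differ → p ≈ 0.257143, d = −0.75 ln(1 − 0.342857) = 0.314890 ≈ 0.315.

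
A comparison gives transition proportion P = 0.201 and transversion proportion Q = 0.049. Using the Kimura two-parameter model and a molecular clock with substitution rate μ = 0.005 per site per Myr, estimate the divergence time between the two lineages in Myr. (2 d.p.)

Under the Kimura two-parameter model, d = −½ ln(1 − 2P − Q) − ¼ ln(1 − 2Q).
1 − 2P − Q = 0.549, giving −½ ln(0.549) = 0.299828.
1 − 2Q = 0.902, giving −¼ ln(0.902) = 0.025785.
d = 0.299828 + 0.025785 = 0.325613.
Under a molecular clock d = 2μt, so t = d/(2μ) = 0.325613 / (2 × 0.005) = 32.56 Myr.

32.56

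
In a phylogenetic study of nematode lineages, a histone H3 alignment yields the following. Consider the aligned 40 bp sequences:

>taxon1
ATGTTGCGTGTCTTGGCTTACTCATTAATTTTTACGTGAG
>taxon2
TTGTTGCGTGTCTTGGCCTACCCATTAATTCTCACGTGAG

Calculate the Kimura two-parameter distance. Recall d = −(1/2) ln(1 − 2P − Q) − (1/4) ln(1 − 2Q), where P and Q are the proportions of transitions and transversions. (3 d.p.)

0.140

Of 40 sites, 4 differences are transitions and 1 are transversions, so P = 4/40 = 0.1 and Q = 1/40 = 0.025.
Under the Kimura two-parameter model, d = −½ ln(1 − 2P − Q) − ¼ ln(1 − 2Q).
1 − 2P − Q = 0.775, giving −½ ln(0.775) = 0.127446.
1 − 2Q = 0.95, giving −¼ ln(0.95) = 0.012823.
d = 0.127446 + 0.012823 = 0.140269.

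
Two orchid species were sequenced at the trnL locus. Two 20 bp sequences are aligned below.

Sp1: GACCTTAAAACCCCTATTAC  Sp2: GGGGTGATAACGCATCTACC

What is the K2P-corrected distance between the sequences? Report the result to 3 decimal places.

Of 20 sites, 1 differences are transitions and 9 are transversions, so P = 1/20 = 0.05 and Q = 9/20 = 0.45.
Under the Kimura two-parameter model, d = −½ ln(1 − 2P − Q) − ¼ ln(1 − 2Q).
1 − 2P − Q = 0.45, giving −½ ln(0.45) = 0.399254.
1 − 2Q = 0.1, giving −¼ ln(0.1) = 0.575646.
d = 0.399254 + 0.575646 = 0.974900.

0.975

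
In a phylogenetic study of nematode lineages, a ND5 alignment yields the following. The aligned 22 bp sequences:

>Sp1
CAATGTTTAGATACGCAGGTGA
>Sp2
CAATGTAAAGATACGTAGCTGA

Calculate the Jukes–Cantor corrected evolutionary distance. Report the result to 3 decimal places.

The sequences differ at 4 of 22 sites (7, 8, 16, 19), so p = 4/22 ≈ 0.181818.
d = −(3/4) ln(1 − 4p/3) = −0.75 ln(1 − 0.242424) = −0.75 ln(0.757576)
  = −0.75 × (-0.277631) = 0.208223 substitutions/site.

0.208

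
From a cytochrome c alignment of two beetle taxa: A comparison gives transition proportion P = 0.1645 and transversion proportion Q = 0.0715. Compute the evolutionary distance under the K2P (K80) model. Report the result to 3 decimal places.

0.294

Under the Kimura two-parameter model, d = −½ ln(1 − 2P − Q) − ¼ ln(1 − 2Q).
1 − 2P − Q = 0.5995, giving −½ ln(0.5995) = 0.255830.
1 − 2Q = 0.857, giving −¼ ln(0.857) = 0.038579.
d = 0.255830 + 0.038579 = 0.294409.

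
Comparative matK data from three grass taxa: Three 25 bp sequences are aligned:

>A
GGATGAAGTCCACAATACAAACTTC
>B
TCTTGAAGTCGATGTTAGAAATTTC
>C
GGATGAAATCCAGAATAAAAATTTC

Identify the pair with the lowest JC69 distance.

A–B: 9/25 differ, p = 0.360, d = 0.490.
A–C: 4/25 differ, p = 0.160, d = 0.180.
B–C: 9/25 differ, p = 0.360, d = 0.490.
The smallest distance is between A and C.

A and C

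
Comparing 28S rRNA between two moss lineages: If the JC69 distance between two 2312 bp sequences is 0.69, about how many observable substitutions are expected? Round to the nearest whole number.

1043

Invert JC69: p = (3/4)(1 − e^(−4d/3)) = 0.75 × (1 − e^(-0.92)) = 0.75 × (1 − 0.398519) = 0.451111.
Expected differing sites = pL ≈ 0.451111 × 2312 = 1042.968632 ≈ 1043.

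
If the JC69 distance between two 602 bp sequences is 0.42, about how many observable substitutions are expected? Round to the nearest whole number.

Invert JC69: p = (3/4)(1 − e^(−4d/3)) = 0.75 × (1 − e^(-0.56)) = 0.75 × (1 − 0.571209) = 0.321593.
Expected differing sites = pL ≈ 0.321593 × 602 = 193.598986 ≈ 194.

194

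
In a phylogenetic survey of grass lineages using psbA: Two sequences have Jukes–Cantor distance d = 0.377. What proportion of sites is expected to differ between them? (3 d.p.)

0.296

p = (3/4)(1 − e^(−4d/3)) = 0.75 × (1 − e^(-0.502667)) = 0.75 × (1 − 0.604915) = 0.296314.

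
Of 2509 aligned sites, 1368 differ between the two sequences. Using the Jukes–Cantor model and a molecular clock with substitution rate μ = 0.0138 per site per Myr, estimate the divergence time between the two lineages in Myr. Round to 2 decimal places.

35.28

p = 1368/2509 ≈ 0.545237.
d = −(3/4) ln(1 − 4p/3) = −0.75 ln(1 − 0.726983) = −0.75 ln(0.273017)
  = −0.75 × (-1.298221) = 0.973666 substitutions/site.
Under a molecular clock d = 2μt, so t = d/(2μ) = 0.973666 / (2 × 0.0138) = 35.28 Myr.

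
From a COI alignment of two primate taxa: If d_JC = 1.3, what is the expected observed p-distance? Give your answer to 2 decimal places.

0.62

p = (3/4)(1 − e^(−4d/3)) = 0.75 × (1 − e^(-1.733333)) = 0.75 × (1 − 0.176695) = 0.617479.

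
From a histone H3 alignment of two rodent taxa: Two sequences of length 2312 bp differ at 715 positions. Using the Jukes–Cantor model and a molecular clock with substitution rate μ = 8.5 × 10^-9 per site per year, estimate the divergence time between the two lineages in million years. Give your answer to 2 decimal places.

23.45

p = 715/2312 ≈ 0.309256.
d = −(3/4) ln(1 − 4p/3) = −0.75 ln(1 − 0.412341) = −0.75 ln(0.587659)
  = −0.75 × (-0.531608) = 0.398706 substitutions/site.
Under a molecular clock d = 2μt, so t = d/(2μ) = 0.398706 / (2 × 8.5 × 10^-9) = 23.45 million years.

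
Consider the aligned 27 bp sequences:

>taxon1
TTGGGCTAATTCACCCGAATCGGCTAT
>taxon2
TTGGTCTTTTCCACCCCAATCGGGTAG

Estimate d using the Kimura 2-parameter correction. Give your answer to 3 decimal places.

0.323

Of 27 sites, 1 differences are transitions and 6 are transversions, so P = 1/27 ≈ 0.037037 and Q = 6/27 ≈ 0.222222.
Under the Kimura two-parameter model, d = −½ ln(1 − 2P − Q) − ¼ ln(1 − 2Q).
1 − 2P − Q = 0.703704, giving −½ ln(0.703704) = 0.175699.
1 − 2Q = 0.555556, giving −¼ ln(0.555556) = 0.146946.
d = 0.175699 + 0.146946 = 0.322645.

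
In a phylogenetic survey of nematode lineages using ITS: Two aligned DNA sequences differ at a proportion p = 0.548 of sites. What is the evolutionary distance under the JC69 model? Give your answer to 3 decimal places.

d = −(3/4) ln(1 − 4p/3) = −0.75 ln(1 − 0.730667) = −0.75 ln(0.269333)
  = −0.75 × (-1.311807) = 0.983855 substitutions/site.

0.984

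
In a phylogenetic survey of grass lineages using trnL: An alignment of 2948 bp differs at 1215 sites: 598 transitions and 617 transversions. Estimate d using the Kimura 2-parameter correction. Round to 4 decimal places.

0.6128

P = 598/2948 ≈ 0.202849 and Q = 617/2948 ≈ 0.209294.
Under the Kimura two-parameter model, d = −½ ln(1 − 2P − Q) − ¼ ln(1 − 2Q).
1 − 2P − Q = 0.385008, giving −½ ln(0.385008) = 0.477246.
1 − 2Q = 0.581412, giving −¼ ln(0.581412) = 0.135574.
d = 0.477246 + 0.135574 = 0.612820.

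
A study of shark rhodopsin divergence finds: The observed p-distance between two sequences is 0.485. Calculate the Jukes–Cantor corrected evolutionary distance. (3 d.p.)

0.780

d = −(3/4) ln(1 − 4p/3) = −0.75 ln(1 − 0.646667) = −0.75 ln(0.353333)
  = −0.75 × (-1.040344) = 0.780258 substitutions/site.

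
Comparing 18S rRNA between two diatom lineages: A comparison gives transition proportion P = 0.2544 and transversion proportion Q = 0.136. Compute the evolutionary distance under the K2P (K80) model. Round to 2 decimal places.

0.60

Under the Kimura two-parameter model, d = −½ ln(1 − 2P − Q) − ¼ ln(1 − 2Q).
1 − 2P − Q = 0.3552, giving −½ ln(0.3552) = 0.517537.
1 − 2Q = 0.728, giving −¼ ln(0.728) = 0.079364.
d = 0.517537 + 0.079364 = 0.596901.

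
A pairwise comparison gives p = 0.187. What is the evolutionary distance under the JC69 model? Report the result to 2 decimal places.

d = −(3/4) ln(1 − 4p/3) = −0.75 ln(1 − 0.249333) = −0.75 ln(0.750667)
  = −0.75 × (-0.286793) = 0.215095 substitutions/site.

0.22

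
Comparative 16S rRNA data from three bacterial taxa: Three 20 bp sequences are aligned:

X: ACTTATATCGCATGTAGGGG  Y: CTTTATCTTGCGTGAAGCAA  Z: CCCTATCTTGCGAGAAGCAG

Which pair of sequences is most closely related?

X–Y: 9/20 differ, p = 0.450, d = 0.687.
X–Z: 9/20 differ, p = 0.450, d = 0.687.
Y–Z: 4/20 differ, p = 0.200, d = 0.233.
The smallest distance is between Y and Z.

Y and Z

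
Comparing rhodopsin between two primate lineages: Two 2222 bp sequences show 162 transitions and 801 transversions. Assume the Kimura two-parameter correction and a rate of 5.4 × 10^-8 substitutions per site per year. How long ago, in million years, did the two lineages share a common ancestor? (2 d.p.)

P = 162/2222 ≈ 0.072907 and Q = 801/2222 ≈ 0.360486.
Under the Kimura two-parameter model, d = −½ ln(1 − 2P − Q) − ¼ ln(1 − 2Q).
1 − 2P − Q = 0.4937, giving −½ ln(0.4937) = 0.352914.
1 − 2Q = 0.279028, giving −¼ ln(0.279028) = 0.319111.
d = 0.352914 + 0.319111 = 0.672025.
Under a molecular clock d = 2μt, so t = d/(2μ) = 0.672025 / (2 × 5.4 × 10^-8) = 6.22 million years.

6.22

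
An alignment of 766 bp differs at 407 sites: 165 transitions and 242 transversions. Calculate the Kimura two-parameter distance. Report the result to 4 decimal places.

P = 165/766 ≈ 0.215405 and Q = 242/766 ≈ 0.315927.
Under the Kimura two-parameter model, d = −½ ln(1 − 2P − Q) − ¼ ln(1 − 2Q).
1 − 2P − Q = 0.253263, giving −½ ln(0.253263) = 0.686663.
1 − 2Q = 0.368146, giving −¼ ln(0.368146) = 0.249819.
d = 0.686663 + 0.249819 = 0.936482.

0.9365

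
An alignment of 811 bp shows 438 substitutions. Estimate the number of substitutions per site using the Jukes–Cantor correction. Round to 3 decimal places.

0.955

p = 438/811 ≈ 0.540074.
d = −(3/4) ln(1 − 4p/3) = −0.75 ln(1 − 0.720099) = −0.75 ln(0.279901)
  = −0.75 × (-1.273319) = 0.954989 substitutions/site.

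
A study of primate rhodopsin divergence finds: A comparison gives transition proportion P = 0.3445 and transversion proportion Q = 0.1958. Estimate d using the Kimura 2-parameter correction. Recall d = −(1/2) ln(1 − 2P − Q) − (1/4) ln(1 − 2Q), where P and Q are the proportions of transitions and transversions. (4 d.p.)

Under the Kimura two-parameter model, d = −½ ln(1 − 2P − Q) − ¼ ln(1 − 2Q).
1 − 2P − Q = 0.1152, giving −½ ln(0.1152) = 1.080543.
1 − 2Q = 0.6084, giving −¼ ln(0.6084) = 0.124231.
d = 1.080543 + 0.124231 = 1.204774.

1.2048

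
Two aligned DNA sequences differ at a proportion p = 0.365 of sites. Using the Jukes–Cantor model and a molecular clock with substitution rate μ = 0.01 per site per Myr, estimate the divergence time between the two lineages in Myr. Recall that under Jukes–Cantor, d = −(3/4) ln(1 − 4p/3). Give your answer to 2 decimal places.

25.01

d = −(3/4) ln(1 − 4p/3) = −0.75 ln(1 − 0.486667) = −0.75 ln(0.513333)
  = −0.75 × (-0.666831) = 0.500123 substitutions/site.
Under a molecular clock d = 2μt, so t = d/(2μ) = 0.500123 / (2 × 0.01) = 25.01 Myr.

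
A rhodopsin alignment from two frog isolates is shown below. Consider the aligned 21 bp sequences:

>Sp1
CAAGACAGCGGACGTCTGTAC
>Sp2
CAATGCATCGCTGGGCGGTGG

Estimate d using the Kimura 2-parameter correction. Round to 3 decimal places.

Of 21 sites, 2 differences are transitions and 8 are transversions, so P = 2/21 ≈ 0.095238 and Q = 8/21 ≈ 0.380952.
Under the Kimura two-parameter model, d = −½ ln(1 − 2P − Q) − ¼ ln(1 − 2Q).
1 − 2P − Q = 0.428572, giving −½ ln(0.428572) = 0.423648.
1 − 2Q = 0.238096, giving −¼ ln(0.238096) = 0.358770.
d = 0.423648 + 0.358770 = 0.782418.

0.782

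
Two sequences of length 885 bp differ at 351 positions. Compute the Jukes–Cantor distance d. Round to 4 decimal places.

0.5644

p = 351/885 ≈ 0.39661.
d = −(3/4) ln(1 − 4p/3) = −0.75 ln(1 − 0.528813) = −0.75 ln(0.471187)
  = −0.75 × (-0.752500) = 0.564375 substitutions/site.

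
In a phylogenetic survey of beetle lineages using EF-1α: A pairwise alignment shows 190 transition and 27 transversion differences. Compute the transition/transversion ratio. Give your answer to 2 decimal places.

7.04

R = 190/27 = 7.037037… ≈ 7.04 (to 2 d.p.).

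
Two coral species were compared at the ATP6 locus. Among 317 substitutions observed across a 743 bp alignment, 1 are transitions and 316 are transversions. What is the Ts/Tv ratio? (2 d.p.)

R = 1/316 = 0.003164… ≈ 0.00 (to 2 d.p.).

0.00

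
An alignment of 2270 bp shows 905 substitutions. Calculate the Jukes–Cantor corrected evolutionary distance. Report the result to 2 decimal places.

0.57

p = 905/2270 ≈ 0.398678.
d = −(3/4) ln(1 − 4p/3) = −0.75 ln(1 − 0.531571) = −0.75 ln(0.468429)
  = −0.75 × (-0.758371) = 0.568778 substitutions/site.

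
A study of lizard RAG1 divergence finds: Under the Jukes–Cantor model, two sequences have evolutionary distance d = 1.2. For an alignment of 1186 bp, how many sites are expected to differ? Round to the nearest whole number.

Invert JC69: p = (3/4)(1 − e^(−4d/3)) = 0.75 × (1 − e^(-1.6)) = 0.75 × (1 − 0.201897) = 0.598577.
Expected differing sites = pL ≈ 0.598577 × 1186 = 709.912322 ≈ 710.

710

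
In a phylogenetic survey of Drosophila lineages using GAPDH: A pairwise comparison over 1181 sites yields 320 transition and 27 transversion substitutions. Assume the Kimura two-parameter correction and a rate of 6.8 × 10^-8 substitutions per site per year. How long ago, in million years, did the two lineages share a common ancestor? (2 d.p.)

P = 320/1181 ≈ 0.270957 and Q = 27/1181 ≈ 0.022862.
Under the Kimura two-parameter model, d = −½ ln(1 − 2P − Q) − ¼ ln(1 − 2Q).
1 − 2P − Q = 0.435224, giving −½ ln(0.435224) = 0.415947.
1 − 2Q = 0.954276, giving −¼ ln(0.954276) = 0.011701.
d = 0.415947 + 0.011701 = 0.427648.
Under a molecular clock d = 2μt, so t = d/(2μ) = 0.427648 / (2 × 6.8 × 10^-8) = 3.14 million years.

3.14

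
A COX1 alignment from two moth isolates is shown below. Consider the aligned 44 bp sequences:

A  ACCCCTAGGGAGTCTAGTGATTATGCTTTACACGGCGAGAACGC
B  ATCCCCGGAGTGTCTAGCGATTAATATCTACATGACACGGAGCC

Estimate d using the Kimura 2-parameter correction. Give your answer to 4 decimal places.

Of 44 sites, 10 differences are transitions and 7 are transversions, so P = 10/44 ≈ 0.227273 and Q = 7/44 ≈ 0.159091.
Under the Kimura two-parameter model, d = −½ ln(1 − 2P − Q) − ¼ ln(1 − 2Q).
1 − 2P − Q = 0.386363, giving −½ ln(0.386363) = 0.475489.
1 − 2Q = 0.681818, giving −¼ ln(0.681818) = 0.095748.
d = 0.475489 + 0.095748 = 0.571237.

0.5712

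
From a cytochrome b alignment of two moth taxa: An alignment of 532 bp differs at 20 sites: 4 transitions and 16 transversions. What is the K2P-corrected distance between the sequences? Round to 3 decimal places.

0.039

P = 4/532 ≈ 0.007519 and Q = 16/532 ≈ 0.030075.
Under the Kimura two-parameter model, d = −½ ln(1 − 2P − Q) − ¼ ln(1 − 2Q).
1 − 2P − Q = 0.954887, giving −½ ln(0.954887) = 0.023081.
1 − 2Q = 0.93985, giving −¼ ln(0.93985) = 0.015509.
d = 0.023081 + 0.015509 = 0.038590.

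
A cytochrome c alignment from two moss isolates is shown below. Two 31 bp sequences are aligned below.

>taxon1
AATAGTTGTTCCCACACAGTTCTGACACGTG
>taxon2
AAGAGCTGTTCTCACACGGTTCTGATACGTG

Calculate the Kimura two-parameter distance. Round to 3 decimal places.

0.188

Of 31 sites, 4 differences are transitions and 1 are transversions, so P = 4/31 ≈ 0.129032 and Q = 1/31 ≈ 0.032258.
Under the Kimura two-parameter model, d = −½ ln(1 − 2P − Q) − ¼ ln(1 − 2Q).
1 − 2P − Q = 0.709678, giving −½ ln(0.709678) = 0.171472.
1 − 2Q = 0.935484, giving −¼ ln(0.935484) = 0.016673.
d = 0.171472 + 0.016673 = 0.188145.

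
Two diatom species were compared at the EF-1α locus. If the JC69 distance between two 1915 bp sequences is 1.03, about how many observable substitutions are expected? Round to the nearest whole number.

1073

Invert JC69: p = (3/4)(1 − e^(−4d/3)) = 0.75 × (1 − e^(-1.373333)) = 0.75 × (1 − 0.253261) = 0.560054.
Expected differing sites = pL ≈ 0.560054 × 1915 = 1072.50341 ≈ 1073.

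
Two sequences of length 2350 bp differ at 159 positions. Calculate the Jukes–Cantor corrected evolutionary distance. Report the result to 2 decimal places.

p = 159/2350 ≈ 0.06766.
d = −(3/4) ln(1 − 4p/3) = −0.75 ln(1 − 0.090213) = −0.75 ln(0.909787)
  = −0.75 × (-0.094545) = 0.070909 substitutions/site.

0.07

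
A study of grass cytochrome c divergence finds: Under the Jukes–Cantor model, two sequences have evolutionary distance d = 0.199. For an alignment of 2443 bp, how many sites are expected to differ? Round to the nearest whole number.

Invert JC69: p = (3/4)(1 − e^(−4d/3)) = 0.75 × (1 − e^(-0.265333)) = 0.75 × (1 − 0.766951) = 0.174787.
Expected differing sites = pL ≈ 0.174787 × 2443 = 427.004641 ≈ 427.

427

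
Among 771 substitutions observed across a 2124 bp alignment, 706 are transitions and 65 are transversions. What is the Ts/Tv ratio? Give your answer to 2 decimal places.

10.86

R = 706/65 = 10.861538… ≈ 10.86 (to 2 d.p.).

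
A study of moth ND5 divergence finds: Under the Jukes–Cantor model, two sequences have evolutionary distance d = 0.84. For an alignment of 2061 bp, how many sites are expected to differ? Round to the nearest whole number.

Invert JC69: p = (3/4)(1 − e^(−4d/3)) = 0.75 × (1 − e^(-1.12)) = 0.75 × (1 − 0.326280) = 0.505290.
Expected differing sites = pL ≈ 0.505290 × 2061 = 1041.40269 ≈ 1041.

1041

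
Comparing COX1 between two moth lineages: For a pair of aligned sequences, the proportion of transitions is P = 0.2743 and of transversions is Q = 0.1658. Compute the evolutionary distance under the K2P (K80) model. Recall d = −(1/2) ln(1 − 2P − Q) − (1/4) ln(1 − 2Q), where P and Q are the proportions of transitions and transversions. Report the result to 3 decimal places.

0.727

Under the Kimura two-parameter model, d = −½ ln(1 − 2P − Q) − ¼ ln(1 − 2Q).
1 − 2P − Q = 0.2856, giving −½ ln(0.2856) = 0.626582.
1 − 2Q = 0.6684, giving −¼ ln(0.6684) = 0.100717.
d = 0.626582 + 0.100717 = 0.727299.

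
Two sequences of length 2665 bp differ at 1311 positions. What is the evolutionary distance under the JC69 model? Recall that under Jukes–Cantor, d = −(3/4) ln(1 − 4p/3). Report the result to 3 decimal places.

0.800

p = 1311/2665 ≈ 0.491932.
d = −(3/4) ln(1 − 4p/3) = −0.75 ln(1 − 0.655909) = −0.75 ln(0.344091)
  = −0.75 × (-1.066849) = 0.800137 substitutions/site.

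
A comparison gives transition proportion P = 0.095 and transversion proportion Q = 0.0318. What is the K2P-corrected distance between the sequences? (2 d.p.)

Under the Kimura two-parameter model, d = −½ ln(1 − 2P − Q) − ¼ ln(1 − 2Q).
1 − 2P − Q = 0.7782, giving −½ ln(0.7782) = 0.125386.
1 − 2Q = 0.9364, giving −¼ ln(0.9364) = 0.016428.
d = 0.125386 + 0.016428 = 0.141814.

0.14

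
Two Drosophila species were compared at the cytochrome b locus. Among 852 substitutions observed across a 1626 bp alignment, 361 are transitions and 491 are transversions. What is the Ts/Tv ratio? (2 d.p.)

R = 361/491 = 0.735234… ≈ 0.74 (to 2 d.p.).

0.74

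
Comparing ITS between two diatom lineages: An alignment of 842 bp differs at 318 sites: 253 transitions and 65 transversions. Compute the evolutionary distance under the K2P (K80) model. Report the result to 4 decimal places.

0.6088

P = 253/842 ≈ 0.300475 and Q = 65/842 ≈ 0.077197.
Under the Kimura two-parameter model, d = −½ ln(1 − 2P − Q) − ¼ ln(1 − 2Q).
1 − 2P − Q = 0.321853, giving −½ ln(0.321853) = 0.566830.
1 − 2Q = 0.845606, giving −¼ ln(0.845606) = 0.041925.
d = 0.566830 + 0.041925 = 0.608755.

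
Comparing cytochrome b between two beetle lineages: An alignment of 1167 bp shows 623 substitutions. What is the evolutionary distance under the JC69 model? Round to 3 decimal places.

0.933

p = 623/1167 ≈ 0.533847.
d = −(3/4) ln(1 − 4p/3) = −0.75 ln(1 − 0.711796) = −0.75 ln(0.288204)
  = −0.75 × (-1.244087) = 0.933065 substitutions/site.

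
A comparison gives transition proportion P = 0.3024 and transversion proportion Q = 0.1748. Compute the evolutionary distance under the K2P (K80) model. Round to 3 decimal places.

0.864

Under the Kimura two-parameter model, d = −½ ln(1 − 2P − Q) − ¼ ln(1 − 2Q).
1 − 2P − Q = 0.2204, giving −½ ln(0.2204) = 0.756156.
1 − 2Q = 0.6504, giving −¼ ln(0.6504) = 0.107542.
d = 0.756156 + 0.107542 = 0.863698.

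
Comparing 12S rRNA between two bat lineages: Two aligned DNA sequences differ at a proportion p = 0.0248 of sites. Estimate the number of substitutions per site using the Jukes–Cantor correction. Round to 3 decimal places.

0.025

d = −(3/4) ln(1 − 4p/3) = −0.75 ln(1 − 0.033067) = −0.75 ln(0.966933)
  = −0.75 × (-0.033626) = 0.025220 substitutions/site.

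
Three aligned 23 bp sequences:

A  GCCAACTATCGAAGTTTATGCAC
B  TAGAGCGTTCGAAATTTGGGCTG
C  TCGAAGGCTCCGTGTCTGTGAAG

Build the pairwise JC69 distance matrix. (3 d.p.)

A–B: 11/23 sites differ → p ≈ 0.478261, d = −0.75 ln(1 − 0.637681) = 0.761423 ≈ 0.761.
A–C: 12/23 sites differ → p ≈ 0.521739, d = −0.75 ln(1 − 0.695652) = 0.892188 ≈ 0.892.
B–C: 12/23 sites differ → p ≈ 0.521739, d = −0.75 ln(1 − 0.695652) = 0.892188 ≈ 0.892.

d(A,B) = 0.761, d(A,C) = 0.892, d(B,C) = 0.892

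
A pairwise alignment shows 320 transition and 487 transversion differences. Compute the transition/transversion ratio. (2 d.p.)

R = 320/487 = 0.657084… ≈ 0.66 (to 2 d.p.).

0.66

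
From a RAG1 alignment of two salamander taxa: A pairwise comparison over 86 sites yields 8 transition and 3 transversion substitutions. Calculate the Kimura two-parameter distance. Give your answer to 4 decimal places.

P = 8/86 ≈ 0.093023 and Q = 3/86 ≈ 0.034884.
Under the Kimura two-parameter model, d = −½ ln(1 − 2P − Q) − ¼ ln(1 − 2Q).
1 − 2P − Q = 0.77907, giving −½ ln(0.77907) = 0.124827.
1 − 2Q = 0.930232, giving −¼ ln(0.930232) = 0.018080.
d = 0.124827 + 0.018080 = 0.142907.

0.1429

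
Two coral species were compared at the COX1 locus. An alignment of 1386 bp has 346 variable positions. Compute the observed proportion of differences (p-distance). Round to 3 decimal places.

p = 346/1386 = 0.249639… ≈ 0.250 (to 3 d.p.).

0.250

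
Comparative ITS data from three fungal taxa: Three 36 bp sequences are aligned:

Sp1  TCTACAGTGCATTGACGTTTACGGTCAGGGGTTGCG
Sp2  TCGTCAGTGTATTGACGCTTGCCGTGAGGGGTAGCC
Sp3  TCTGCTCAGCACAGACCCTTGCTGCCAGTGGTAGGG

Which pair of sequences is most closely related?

Sp1–Sp2: 9/36 differ, p = 0.250, d = 0.304.
Sp1–Sp3: 14/36 differ, p = 0.389, d = 0.548.
Sp2–Sp3: 15/36 differ, p = 0.417, d = 0.608.
The smallest distance is between Sp1 and Sp2.

Sp1 and Sp2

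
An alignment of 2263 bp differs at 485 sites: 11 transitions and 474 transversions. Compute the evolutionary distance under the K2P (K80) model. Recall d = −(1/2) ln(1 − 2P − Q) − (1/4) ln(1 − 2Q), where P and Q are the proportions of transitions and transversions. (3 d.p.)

0.259

P = 11/2263 ≈ 0.004861 and Q = 474/2263 ≈ 0.209456.
Under the Kimura two-parameter model, d = −½ ln(1 − 2P − Q) − ¼ ln(1 − 2Q).
1 − 2P − Q = 0.780822, giving −½ ln(0.780822) = 0.123704.
1 − 2Q = 0.581088, giving −¼ ln(0.581088) = 0.135713.
d = 0.123704 + 0.135713 = 0.259417.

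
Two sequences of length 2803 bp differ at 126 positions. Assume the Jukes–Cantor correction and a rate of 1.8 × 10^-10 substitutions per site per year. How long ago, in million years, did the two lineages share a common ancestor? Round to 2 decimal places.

128.76

p = 126/2803 ≈ 0.044952.
d = −(3/4) ln(1 − 4p/3) = −0.75 ln(1 − 0.059936) = −0.75 ln(0.940064)
  = −0.75 × (-0.061807) = 0.046355 substitutions/site.
Under a molecular clock d = 2μt, so t = d/(2μ) = 0.046355 / (2 × 1.8 × 10^-10) = 128.76 million years.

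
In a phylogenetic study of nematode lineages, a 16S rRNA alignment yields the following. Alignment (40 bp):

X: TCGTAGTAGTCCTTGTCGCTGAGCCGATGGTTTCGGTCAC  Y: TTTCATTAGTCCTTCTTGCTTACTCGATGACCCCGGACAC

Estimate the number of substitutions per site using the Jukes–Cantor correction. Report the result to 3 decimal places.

0.471

The sequences differ at 14 of 40 sites, so p = 14/40 = 0.35.
d = −(3/4) ln(1 − 4p/3) = −0.75 ln(1 − 0.466667) = −0.75 ln(0.533333)
  = −0.75 × (-0.628609) = 0.471457 substitutions/site.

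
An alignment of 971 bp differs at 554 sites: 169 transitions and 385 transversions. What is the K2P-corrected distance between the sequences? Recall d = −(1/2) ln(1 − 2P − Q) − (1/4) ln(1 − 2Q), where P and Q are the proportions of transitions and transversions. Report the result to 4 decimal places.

1.0762

P = 169/971 ≈ 0.174047 and Q = 385/971 ≈ 0.396498.
Under the Kimura two-parameter model, d = −½ ln(1 − 2P − Q) − ¼ ln(1 − 2Q).
1 − 2P − Q = 0.255408, giving −½ ln(0.255408) = 0.682447.
1 − 2Q = 0.207004, giving −¼ ln(0.207004) = 0.393754.
d = 0.682447 + 0.393754 = 1.076201.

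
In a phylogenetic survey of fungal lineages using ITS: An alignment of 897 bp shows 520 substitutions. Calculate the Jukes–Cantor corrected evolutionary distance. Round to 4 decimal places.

1.1119

p = 520/897 ≈ 0.57971.
d = −(3/4) ln(1 − 4p/3) = −0.75 ln(1 − 0.772947) = −0.75 ln(0.227053)
  = −0.75 × (-1.482572) = 1.111929 substitutions/site.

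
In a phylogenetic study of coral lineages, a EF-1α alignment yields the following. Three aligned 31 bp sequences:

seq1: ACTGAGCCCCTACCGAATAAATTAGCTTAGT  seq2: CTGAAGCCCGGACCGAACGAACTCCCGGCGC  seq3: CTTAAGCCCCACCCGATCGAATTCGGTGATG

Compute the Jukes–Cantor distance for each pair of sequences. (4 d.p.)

seq1–seq2: 15/31 sites differ → p ≈ 0.483871, d = −0.75 ln(1 − 0.645161) = 0.777068 ≈ 0.7771.
seq1–seq3: 13/31 sites differ → p ≈ 0.419355, d = −0.75 ln(1 − 0.55914) = 0.614271 ≈ 0.6143.
seq2–seq3: 12/31 sites differ → p ≈ 0.387097, d = −0.75 ln(1 − 0.516129) = 0.544453 ≈ 0.5445.

d(seq1,seq2) = 0.7771, d(seq1,seq3) = 0.6143, d(seq2,seq3) = 0.5445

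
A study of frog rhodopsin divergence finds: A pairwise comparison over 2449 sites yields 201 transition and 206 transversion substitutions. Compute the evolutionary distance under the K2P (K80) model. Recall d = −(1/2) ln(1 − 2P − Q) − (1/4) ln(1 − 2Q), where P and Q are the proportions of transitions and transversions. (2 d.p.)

P = 201/2449 ≈ 0.082074 and Q = 206/2449 ≈ 0.084116.
Under the Kimura two-parameter model, d = −½ ln(1 − 2P − Q) − ¼ ln(1 − 2Q).
1 − 2P − Q = 0.751736, giving −½ ln(0.751736) = 0.142685.
1 − 2Q = 0.831768, giving −¼ ln(0.831768) = 0.046050.
d = 0.142685 + 0.046050 = 0.188735.

0.19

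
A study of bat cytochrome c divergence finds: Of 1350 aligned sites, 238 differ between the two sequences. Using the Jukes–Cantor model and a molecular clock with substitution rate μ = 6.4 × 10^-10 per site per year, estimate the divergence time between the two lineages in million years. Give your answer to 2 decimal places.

157.01

p = 238/1350 ≈ 0.176296.
d = −(3/4) ln(1 − 4p/3) = −0.75 ln(1 − 0.235061) = −0.75 ln(0.764939)
  = −0.75 × (-0.267959) = 0.200969 substitutions/site.
Under a molecular clock d = 2μt, so t = d/(2μ) = 0.200969 / (2 × 6.4 × 10^-10) = 157.01 million years.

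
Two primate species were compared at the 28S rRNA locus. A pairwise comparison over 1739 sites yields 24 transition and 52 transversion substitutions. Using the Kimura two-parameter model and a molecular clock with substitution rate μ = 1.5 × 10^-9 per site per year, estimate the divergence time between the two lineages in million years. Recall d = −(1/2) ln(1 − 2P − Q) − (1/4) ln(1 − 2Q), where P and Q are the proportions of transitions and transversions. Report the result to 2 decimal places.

P = 24/1739 ≈ 0.013801 and Q = 52/1739 ≈ 0.029902.
Under the Kimura two-parameter model, d = −½ ln(1 − 2P − Q) − ¼ ln(1 − 2Q).
1 − 2P − Q = 0.942496, giving −½ ln(0.942496) = 0.029612.
1 − 2Q = 0.940196, giving −¼ ln(0.940196) = 0.015417.
d = 0.029612 + 0.015417 = 0.045029.
Under a molecular clock d = 2μt, so t = d/(2μ) = 0.045029 / (2 × 1.5 × 10^-9) = 15.01 million years.

15.01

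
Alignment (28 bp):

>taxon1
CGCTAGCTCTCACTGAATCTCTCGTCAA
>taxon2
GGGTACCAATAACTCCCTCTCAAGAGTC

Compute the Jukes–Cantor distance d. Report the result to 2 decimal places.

0.94

The sequences differ at 15 of 28 sites, so p = 15/28 ≈ 0.535714.
d = −(3/4) ln(1 − 4p/3) = −0.75 ln(1 − 0.714285) = −0.75 ln(0.285715)
  = −0.75 × (-1.252760) = 0.939570 substitutions/site.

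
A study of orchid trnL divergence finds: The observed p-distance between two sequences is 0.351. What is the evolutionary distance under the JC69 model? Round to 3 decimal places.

d = −(3/4) ln(1 − 4p/3) = −0.75 ln(1 − 0.468) = −0.75 ln(0.532)
  = −0.75 × (-0.631112) = 0.473334 substitutions/site.

0.473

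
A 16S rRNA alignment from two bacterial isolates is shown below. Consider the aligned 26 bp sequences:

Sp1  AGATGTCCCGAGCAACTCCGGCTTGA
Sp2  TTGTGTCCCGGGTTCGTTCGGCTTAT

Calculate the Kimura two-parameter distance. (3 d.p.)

0.633

Of 26 sites, 5 differences are transitions and 6 are transversions, so P = 5/26 ≈ 0.192308 and Q = 6/26 ≈ 0.230769.
Under the Kimura two-parameter model, d = −½ ln(1 − 2P − Q) − ¼ ln(1 − 2Q).
1 − 2P − Q = 0.384615, giving −½ ln(0.384615) = 0.477756.
1 − 2Q = 0.538462, giving −¼ ln(0.538462) = 0.154760.
d = 0.477756 + 0.154760 = 0.632516.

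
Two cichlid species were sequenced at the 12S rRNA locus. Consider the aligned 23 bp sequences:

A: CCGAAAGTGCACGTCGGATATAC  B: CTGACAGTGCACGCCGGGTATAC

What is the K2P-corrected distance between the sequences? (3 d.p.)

Of 23 sites, 3 differences are transitions and 1 are transversions, so P = 3/23 ≈ 0.130435 and Q = 1/23 ≈ 0.043478.
Under the Kimura two-parameter model, d = −½ ln(1 − 2P − Q) − ¼ ln(1 − 2Q).
1 − 2P − Q = 0.695652, giving −½ ln(0.695652) = 0.181453.
1 − 2Q = 0.913044, giving −¼ ln(0.913044) = 0.022743.
d = 0.181453 + 0.022743 = 0.204196.

0.204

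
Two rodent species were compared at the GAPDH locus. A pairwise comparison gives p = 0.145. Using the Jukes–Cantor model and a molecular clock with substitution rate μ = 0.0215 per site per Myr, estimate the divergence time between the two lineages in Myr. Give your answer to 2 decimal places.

d = −(3/4) ln(1 − 4p/3) = −0.75 ln(1 − 0.193333) = −0.75 ln(0.806667)
  = −0.75 × (-0.214844) = 0.161133 substitutions/site.
Under a molecular clock d = 2μt, so t = d/(2μ) = 0.161133 / (2 × 0.0215) = 3.75 Myr.

3.75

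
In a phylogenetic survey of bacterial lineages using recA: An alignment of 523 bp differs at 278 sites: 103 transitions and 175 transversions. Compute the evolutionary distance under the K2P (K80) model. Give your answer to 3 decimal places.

0.928

P = 103/523 ≈ 0.196941 and Q = 175/523 ≈ 0.334608.
Under the Kimura two-parameter model, d = −½ ln(1 − 2P − Q) − ¼ ln(1 − 2Q).
1 − 2P − Q = 0.27151, giving −½ ln(0.27151) = 0.651878.
1 − 2Q = 0.330784, giving −¼ ln(0.330784) = 0.276572.
d = 0.651878 + 0.276572 = 0.928450.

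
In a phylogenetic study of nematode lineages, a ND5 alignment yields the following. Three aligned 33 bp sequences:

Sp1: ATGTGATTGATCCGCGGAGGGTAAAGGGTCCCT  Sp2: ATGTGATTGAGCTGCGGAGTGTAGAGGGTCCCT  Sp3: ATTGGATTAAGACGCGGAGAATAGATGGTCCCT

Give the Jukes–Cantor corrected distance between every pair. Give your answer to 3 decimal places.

Sp1–Sp2: 4/33 sites differ → p ≈ 0.121212, d = −0.75 ln(1 − 0.161616) = 0.132209 ≈ 0.132.
Sp1–Sp3: 9/33 sites differ → p ≈ 0.272727, d = −0.75 ln(1 − 0.363636) = 0.338988 ≈ 0.339.
Sp2–Sp3: 8/33 sites differ → p ≈ 0.242424, d = −0.75 ln(1 − 0.323232) = 0.292820 ≈ 0.293.

d(Sp1,Sp2) = 0.132, d(Sp1,Sp3) = 0.339, d(Sp2,Sp3) = 0.293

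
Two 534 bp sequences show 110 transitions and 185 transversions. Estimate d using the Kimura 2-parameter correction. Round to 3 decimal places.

1.005

P = 110/534 ≈ 0.205993 and Q = 185/534 ≈ 0.346442.
Under the Kimura two-parameter model, d = −½ ln(1 − 2P − Q) − ¼ ln(1 − 2Q).
1 − 2P − Q = 0.241572, giving −½ ln(0.241572) = 0.710294.
1 − 2Q = 0.307116, giving −¼ ln(0.307116) = 0.295132.
d = 0.710294 + 0.295132 = 1.005426.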